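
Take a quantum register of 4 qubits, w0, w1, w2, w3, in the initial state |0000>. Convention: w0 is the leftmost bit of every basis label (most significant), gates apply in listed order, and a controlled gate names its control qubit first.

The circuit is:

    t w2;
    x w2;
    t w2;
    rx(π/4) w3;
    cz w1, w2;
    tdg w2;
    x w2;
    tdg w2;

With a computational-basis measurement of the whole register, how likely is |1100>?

A full measurement returns |1100> with probability 0.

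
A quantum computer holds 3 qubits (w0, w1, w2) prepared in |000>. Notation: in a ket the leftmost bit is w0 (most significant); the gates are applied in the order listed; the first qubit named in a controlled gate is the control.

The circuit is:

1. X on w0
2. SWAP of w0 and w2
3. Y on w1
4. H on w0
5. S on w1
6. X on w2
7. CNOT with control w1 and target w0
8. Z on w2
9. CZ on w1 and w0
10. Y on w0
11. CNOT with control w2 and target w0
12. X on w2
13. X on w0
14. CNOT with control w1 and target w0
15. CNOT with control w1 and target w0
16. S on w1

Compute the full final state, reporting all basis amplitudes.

After the circuit, the state carries amplitude sqrt(2)/2 on |011>, sqrt(2)/2 on |111>, and 0 on every other basis state. Key observation: gates 14-15 undo each other exactly, leaving only the rest of the circuit to track.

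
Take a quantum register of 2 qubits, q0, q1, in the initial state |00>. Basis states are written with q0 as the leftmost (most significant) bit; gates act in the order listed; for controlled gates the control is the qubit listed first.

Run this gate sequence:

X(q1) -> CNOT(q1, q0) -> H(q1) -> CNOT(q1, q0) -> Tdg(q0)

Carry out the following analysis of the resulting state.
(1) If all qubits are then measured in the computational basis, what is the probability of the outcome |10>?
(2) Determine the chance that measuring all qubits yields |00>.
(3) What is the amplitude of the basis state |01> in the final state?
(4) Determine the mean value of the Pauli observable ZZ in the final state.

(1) A full measurement returns |10> with probability 1/2.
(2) The probability of measuring |00> is 0.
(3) The final state's coefficient on |01> equals -sqrt(2)/2.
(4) In the final state, ZZ has expectation -1.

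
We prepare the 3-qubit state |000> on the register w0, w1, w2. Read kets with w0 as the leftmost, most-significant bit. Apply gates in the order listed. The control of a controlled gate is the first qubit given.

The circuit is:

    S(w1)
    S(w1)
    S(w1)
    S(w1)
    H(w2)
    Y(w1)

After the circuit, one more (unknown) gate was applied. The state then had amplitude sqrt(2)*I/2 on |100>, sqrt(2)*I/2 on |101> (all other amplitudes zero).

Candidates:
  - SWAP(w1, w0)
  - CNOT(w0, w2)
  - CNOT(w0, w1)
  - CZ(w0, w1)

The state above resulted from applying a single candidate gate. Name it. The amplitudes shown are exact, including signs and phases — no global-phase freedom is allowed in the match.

The unique candidate consistent with the amplitudes is SWAP(w1, w0). Key observation: steps 1-4 multiply out to the identity, so the circuit reduces to the remaining gates.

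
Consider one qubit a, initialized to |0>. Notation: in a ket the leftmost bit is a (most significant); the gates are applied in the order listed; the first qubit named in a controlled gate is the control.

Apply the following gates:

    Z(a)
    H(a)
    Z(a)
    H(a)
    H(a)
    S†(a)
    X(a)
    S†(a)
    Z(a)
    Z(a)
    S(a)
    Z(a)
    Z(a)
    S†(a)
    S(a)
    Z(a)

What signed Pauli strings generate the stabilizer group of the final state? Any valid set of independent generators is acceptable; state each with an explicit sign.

The final state is stabilized by the group generated by +Y; other independent generating sets are equally valid.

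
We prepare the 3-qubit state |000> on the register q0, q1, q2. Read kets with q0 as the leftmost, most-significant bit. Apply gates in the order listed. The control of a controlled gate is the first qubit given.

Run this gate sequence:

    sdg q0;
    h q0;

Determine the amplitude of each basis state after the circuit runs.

After the circuit, the state carries amplitude sqrt(2)/2 on |000>, sqrt(2)/2 on |100>, and 0 on every other basis state.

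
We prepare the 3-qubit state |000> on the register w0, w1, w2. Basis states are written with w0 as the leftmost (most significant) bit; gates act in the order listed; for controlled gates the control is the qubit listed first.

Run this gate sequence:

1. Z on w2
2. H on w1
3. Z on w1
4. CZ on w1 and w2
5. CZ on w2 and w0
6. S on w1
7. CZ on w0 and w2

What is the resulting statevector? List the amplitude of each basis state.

After the circuit, the state carries amplitude sqrt(2)/2 on |000>, -sqrt(2)*I/2 on |010>, and 0 on every other basis state.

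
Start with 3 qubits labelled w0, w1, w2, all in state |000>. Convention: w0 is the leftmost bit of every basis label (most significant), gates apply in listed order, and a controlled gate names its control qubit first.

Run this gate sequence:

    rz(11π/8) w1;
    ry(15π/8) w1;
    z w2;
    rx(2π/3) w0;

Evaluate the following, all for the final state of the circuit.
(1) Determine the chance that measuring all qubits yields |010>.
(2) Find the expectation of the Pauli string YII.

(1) Outcome |010> occurs with probability sin(pi/16)**2/4.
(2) In the final state, YII has expectation -sqrt(3)/2.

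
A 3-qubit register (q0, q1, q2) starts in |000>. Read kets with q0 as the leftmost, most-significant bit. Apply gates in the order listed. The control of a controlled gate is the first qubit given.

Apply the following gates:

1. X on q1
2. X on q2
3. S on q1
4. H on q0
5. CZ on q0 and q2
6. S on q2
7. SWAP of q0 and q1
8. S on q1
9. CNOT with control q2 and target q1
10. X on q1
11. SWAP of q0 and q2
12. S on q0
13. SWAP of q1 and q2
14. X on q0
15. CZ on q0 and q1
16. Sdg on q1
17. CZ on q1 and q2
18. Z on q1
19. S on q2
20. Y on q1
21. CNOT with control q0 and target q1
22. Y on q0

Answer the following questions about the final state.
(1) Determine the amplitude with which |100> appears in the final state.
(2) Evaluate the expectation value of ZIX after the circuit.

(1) The final state's coefficient on |100> equals sqrt(2)/2.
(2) The observable ZIX averages to 1.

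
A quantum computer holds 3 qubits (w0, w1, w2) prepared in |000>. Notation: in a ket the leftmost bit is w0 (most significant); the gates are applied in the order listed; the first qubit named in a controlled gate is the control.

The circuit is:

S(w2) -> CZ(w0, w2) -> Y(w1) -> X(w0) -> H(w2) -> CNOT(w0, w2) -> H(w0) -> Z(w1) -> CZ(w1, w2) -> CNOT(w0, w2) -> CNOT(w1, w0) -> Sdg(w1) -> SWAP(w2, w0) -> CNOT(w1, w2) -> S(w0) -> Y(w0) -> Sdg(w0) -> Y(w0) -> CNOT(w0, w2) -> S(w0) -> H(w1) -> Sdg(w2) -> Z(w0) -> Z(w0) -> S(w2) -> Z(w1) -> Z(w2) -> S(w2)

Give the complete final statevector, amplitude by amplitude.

After the circuit, the state carries amplitude sqrt(2)*I/4 on |000>, sqrt(2)/4 on |001>, sqrt(2)*I/4 on |010>, sqrt(2)/4 on |011>, -sqrt(2)/4 on |100>, sqrt(2)*I/4 on |101>, -sqrt(2)/4 on |110>, sqrt(2)*I/4 on |111>. Key observation: gates 22-25 undo each other exactly, leaving only the rest of the circuit to track.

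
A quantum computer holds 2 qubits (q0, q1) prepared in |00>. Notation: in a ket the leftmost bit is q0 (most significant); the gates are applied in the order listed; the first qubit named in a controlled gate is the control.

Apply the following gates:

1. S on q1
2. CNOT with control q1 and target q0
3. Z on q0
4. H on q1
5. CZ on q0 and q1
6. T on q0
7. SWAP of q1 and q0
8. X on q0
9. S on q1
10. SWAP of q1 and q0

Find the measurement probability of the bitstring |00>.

Outcome |00> occurs with probability 1/2.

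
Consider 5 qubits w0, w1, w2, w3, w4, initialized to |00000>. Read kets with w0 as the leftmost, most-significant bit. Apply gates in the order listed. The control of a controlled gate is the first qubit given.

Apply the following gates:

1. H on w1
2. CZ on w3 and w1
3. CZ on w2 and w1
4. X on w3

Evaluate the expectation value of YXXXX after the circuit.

In the final state, YXXXX has expectation 0.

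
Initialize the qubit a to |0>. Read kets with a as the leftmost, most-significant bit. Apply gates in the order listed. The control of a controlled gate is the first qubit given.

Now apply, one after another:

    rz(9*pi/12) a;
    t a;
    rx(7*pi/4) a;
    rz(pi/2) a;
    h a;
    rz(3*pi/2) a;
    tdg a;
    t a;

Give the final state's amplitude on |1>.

|1> carries amplitude sqrt(2)*(-sqrt(sqrt(2) + 2) - sqrt(2 - sqrt(2)))*exp(I*pi/8)/4 in the final state.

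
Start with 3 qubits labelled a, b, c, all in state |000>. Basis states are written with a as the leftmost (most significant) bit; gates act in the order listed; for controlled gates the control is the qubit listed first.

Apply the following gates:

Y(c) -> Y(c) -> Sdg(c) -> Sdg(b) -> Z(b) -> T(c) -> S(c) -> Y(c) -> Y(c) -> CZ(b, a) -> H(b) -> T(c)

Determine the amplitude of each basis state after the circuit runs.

The final amplitudes are sqrt(2)/2 on |000>, sqrt(2)/2 on |010>, and 0 on every other basis state.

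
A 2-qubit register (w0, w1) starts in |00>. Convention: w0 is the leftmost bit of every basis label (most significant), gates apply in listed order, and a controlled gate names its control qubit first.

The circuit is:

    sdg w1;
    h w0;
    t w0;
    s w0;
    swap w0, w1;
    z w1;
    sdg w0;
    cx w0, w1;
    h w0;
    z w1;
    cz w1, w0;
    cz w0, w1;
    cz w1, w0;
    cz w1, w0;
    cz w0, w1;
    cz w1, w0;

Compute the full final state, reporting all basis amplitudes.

The resulting statevector has amplitude 1/2 on |00>, exp(3*I*pi/4)/2 on |01>, 1/2 on |10>, exp(3*I*pi/4)/2 on |11>.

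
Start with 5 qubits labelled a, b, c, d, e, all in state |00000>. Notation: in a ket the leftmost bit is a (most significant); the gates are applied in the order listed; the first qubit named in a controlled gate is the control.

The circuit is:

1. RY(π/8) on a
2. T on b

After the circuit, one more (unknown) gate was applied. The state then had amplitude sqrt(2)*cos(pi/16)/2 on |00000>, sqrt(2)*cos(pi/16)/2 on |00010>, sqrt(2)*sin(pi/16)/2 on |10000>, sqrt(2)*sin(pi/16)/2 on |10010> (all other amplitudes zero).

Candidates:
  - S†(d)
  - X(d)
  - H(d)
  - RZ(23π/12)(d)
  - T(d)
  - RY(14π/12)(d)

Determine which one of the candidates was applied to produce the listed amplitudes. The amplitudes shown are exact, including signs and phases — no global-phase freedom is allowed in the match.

The unique candidate consistent with the amplitudes is H(d).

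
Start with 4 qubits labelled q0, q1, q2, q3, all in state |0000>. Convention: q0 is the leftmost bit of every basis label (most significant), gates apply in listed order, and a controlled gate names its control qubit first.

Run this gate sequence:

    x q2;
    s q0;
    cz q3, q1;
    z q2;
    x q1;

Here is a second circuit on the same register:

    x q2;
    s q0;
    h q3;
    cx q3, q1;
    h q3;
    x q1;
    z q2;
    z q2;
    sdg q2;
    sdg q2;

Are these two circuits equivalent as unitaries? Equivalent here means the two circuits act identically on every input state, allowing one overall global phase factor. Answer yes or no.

No: there is an input state on which the two circuits produce genuinely different outputs (not merely differing by a phase).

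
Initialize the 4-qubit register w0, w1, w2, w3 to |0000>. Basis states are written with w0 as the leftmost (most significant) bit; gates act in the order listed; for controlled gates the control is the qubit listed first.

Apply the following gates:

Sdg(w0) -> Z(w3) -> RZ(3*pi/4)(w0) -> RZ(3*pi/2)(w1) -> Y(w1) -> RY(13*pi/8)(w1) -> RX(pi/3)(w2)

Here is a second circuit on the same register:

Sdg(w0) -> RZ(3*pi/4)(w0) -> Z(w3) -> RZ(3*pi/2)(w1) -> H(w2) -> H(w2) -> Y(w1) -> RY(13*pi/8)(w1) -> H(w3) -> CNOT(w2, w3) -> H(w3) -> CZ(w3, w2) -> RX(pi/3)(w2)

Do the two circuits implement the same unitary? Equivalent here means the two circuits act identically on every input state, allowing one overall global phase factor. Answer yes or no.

Yes: on every input state the two circuits agree up to one overall phase factor.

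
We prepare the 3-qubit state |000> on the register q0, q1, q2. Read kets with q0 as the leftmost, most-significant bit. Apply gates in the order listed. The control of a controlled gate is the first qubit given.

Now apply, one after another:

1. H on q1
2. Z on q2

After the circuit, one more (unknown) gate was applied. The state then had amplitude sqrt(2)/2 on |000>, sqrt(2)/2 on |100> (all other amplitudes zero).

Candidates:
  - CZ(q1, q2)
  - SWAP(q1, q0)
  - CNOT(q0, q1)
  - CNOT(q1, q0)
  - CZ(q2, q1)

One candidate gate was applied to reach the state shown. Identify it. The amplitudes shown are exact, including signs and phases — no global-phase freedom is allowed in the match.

The unique candidate consistent with the amplitudes is SWAP(q1, q0).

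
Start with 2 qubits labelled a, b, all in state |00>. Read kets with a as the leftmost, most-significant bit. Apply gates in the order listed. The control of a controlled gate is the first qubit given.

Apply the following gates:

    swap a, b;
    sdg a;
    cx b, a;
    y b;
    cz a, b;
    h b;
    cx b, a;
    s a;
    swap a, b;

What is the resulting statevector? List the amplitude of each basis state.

After the circuit, the state carries amplitude sqrt(2)*I/2 on |00>, 0 on |01>, 0 on |10>, sqrt(2)/2 on |11>.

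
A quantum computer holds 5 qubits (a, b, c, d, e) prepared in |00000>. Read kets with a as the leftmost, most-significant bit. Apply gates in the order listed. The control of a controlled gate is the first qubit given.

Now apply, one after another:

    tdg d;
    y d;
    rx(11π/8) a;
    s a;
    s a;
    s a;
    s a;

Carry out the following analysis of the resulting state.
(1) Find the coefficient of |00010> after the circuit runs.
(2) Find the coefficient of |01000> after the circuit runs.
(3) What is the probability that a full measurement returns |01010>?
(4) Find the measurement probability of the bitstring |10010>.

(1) The amplitude on |00010> is -I*cos(5*pi/16).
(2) |01000> carries amplitude 0 in the final state.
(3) Outcome |01010> occurs with probability 0.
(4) The probability of measuring |10010> is sin(5*pi/16)**2.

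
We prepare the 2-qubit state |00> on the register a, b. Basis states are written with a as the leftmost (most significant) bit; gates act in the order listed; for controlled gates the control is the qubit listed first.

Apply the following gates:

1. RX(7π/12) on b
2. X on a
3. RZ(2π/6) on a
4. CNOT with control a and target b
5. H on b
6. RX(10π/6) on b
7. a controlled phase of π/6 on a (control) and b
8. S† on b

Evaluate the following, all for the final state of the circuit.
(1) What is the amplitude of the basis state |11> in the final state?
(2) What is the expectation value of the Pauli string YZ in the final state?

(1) The amplitude on |11> is -sqrt(2*sqrt(2) + 4)*exp(5*I*pi/6)/8 + sqrt(12 - 6*sqrt(2))*exp(5*I*pi/6)/8 + sqrt(4 - 2*sqrt(2))*exp(I*pi/3)/4.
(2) The expectation value of YZ is 0.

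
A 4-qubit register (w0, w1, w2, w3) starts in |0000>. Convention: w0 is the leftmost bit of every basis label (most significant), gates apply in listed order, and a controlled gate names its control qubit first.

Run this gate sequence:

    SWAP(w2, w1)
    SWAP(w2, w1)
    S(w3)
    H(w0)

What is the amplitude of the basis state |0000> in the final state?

The final state's coefficient on |0000> equals sqrt(2)/2. Key observation: steps 1-2 multiply out to the identity, so the circuit reduces to the remaining gates.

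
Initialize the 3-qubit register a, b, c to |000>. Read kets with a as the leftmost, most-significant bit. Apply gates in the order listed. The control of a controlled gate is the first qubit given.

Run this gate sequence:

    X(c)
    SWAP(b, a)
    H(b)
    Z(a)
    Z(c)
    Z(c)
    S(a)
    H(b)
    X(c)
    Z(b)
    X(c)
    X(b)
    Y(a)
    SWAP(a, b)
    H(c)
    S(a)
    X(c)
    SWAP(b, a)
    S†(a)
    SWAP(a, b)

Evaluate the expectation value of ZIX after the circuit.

The expectation value of ZIX is 1.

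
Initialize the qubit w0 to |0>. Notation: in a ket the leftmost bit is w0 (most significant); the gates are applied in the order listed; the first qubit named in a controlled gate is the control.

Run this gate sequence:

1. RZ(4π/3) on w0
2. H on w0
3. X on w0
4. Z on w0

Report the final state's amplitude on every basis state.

The resulting statevector has amplitude -sqrt(2)*exp(I*pi/3)/2 on |0>, sqrt(2)*exp(I*pi/3)/2 on |1>.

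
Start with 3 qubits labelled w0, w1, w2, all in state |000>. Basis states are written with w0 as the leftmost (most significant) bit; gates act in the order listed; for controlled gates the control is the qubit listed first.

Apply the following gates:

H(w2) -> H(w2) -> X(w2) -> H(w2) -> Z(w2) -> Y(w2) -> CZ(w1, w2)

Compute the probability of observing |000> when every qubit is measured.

The probability of measuring |000> is 1/2. Key observation: steps 2-5 multiply out to the identity, so the circuit reduces to the remaining gates.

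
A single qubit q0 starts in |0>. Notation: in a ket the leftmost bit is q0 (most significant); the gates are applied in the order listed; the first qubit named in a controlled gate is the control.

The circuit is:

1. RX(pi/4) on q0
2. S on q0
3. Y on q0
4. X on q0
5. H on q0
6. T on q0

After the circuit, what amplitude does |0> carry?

The final state's coefficient on |0> equals -sqrt(2)*I*sqrt(2 - sqrt(2))/4 + sqrt(2)*I*sqrt(sqrt(2) + 2)/4.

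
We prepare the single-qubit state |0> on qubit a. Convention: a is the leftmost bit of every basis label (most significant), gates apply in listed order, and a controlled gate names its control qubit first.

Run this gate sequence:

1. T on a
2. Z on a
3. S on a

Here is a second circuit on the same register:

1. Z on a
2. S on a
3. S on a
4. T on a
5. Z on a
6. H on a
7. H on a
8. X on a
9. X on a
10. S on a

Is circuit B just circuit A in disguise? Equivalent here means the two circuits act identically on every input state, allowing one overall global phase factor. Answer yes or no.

Yes, they are equivalent — the unitaries differ by at most a global phase.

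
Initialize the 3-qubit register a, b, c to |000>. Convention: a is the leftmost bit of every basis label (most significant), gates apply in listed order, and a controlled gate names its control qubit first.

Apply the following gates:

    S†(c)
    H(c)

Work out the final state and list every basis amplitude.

The final amplitudes are sqrt(2)/2 on |000>, sqrt(2)/2 on |001>, and 0 on every other basis state.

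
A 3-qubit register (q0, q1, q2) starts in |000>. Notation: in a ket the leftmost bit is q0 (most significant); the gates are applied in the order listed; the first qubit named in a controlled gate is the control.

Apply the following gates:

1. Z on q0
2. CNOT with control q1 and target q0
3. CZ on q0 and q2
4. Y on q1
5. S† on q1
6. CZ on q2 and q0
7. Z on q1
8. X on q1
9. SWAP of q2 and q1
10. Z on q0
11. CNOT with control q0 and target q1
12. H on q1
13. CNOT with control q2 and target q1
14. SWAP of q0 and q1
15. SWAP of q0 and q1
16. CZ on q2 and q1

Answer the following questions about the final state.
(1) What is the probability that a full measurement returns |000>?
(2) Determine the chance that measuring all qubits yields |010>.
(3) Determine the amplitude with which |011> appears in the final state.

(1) A full measurement returns |000> with probability 1/2.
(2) A full measurement returns |010> with probability 1/2.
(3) |011> carries amplitude 0 in the final state.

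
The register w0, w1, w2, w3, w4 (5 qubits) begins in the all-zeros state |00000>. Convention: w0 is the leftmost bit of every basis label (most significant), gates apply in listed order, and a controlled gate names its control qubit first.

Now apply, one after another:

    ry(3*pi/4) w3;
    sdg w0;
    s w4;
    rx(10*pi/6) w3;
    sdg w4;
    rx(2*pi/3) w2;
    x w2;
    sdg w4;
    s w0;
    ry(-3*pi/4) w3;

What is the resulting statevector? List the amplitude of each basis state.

After the circuit, the state carries amplitude -sqrt(6)/8 + 3*I/4 on |00000>, sqrt(6)/8 on |00010>, -sqrt(3)/4 - sqrt(2)*I/8 on |00100>, sqrt(2)*I/8 on |00110>, and 0 on every other basis state.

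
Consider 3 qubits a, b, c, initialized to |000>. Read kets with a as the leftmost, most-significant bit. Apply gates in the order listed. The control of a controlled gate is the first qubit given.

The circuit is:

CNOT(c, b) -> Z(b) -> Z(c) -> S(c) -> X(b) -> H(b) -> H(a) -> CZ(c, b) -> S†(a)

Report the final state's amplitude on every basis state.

The resulting statevector has amplitude 1/2 on |000>, 0 on |001>, -1/2 on |010>, 0 on |011>, -I/2 on |100>, 0 on |101>, I/2 on |110>, 0 on |111>.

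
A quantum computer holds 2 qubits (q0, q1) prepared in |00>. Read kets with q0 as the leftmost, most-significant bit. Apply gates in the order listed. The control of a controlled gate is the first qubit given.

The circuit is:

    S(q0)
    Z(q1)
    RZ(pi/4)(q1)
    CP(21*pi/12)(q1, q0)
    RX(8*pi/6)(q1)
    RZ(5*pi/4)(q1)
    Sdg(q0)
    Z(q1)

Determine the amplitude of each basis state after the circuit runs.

The resulting statevector has amplitude exp(I*pi/4)/2 on |00>, -sqrt(3)/2 on |01>, 0 on |10>, 0 on |11>.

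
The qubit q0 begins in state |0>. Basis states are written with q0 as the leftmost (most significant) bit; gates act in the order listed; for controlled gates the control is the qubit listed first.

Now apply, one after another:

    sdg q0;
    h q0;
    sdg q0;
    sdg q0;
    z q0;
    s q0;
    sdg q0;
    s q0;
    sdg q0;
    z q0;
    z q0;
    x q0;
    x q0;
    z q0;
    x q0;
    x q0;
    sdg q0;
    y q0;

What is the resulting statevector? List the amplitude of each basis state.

The final amplitudes are sqrt(2)/2 on |0>, sqrt(2)*I/2 on |1>.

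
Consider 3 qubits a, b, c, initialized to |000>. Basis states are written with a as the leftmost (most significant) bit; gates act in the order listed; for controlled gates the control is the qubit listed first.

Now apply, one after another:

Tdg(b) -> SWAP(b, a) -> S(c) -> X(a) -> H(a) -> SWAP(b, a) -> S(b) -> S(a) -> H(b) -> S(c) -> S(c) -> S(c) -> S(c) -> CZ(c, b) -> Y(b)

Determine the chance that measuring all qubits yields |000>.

A full measurement returns |000> with probability 1/2. Key observation: the block from step 10 through step 13 cancels to the identity and can be dropped.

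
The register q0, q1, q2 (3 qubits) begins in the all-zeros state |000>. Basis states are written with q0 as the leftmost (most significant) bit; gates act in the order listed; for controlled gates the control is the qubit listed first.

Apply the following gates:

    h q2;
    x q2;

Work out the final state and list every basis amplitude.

After the circuit, the state carries amplitude sqrt(2)/2 on |000>, sqrt(2)/2 on |001>, and 0 on every other basis state.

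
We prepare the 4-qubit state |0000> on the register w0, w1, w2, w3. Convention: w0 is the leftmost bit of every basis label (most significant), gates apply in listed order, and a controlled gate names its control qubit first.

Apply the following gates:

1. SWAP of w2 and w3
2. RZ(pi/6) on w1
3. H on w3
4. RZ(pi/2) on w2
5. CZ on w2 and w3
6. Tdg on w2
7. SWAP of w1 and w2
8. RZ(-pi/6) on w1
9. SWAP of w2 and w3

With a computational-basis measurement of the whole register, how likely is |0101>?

A full measurement returns |0101> with probability 0.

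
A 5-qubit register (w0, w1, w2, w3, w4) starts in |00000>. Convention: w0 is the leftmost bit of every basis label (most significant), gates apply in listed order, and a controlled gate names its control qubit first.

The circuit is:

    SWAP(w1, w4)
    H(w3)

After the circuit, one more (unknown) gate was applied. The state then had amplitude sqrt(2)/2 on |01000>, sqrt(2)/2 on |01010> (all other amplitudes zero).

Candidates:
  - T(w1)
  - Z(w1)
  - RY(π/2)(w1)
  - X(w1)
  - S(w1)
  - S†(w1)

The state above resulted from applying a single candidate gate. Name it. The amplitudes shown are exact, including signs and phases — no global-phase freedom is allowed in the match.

The unique candidate consistent with the amplitudes is X(w1).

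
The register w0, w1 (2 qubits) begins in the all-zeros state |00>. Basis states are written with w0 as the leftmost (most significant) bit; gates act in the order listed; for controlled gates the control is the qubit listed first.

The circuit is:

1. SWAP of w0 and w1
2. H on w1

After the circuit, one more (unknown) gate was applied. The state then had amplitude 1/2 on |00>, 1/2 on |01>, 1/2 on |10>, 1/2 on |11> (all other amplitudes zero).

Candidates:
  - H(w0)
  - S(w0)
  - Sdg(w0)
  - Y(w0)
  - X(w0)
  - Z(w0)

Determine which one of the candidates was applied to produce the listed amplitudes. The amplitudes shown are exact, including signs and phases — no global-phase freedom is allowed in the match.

The applied gate was H(w0).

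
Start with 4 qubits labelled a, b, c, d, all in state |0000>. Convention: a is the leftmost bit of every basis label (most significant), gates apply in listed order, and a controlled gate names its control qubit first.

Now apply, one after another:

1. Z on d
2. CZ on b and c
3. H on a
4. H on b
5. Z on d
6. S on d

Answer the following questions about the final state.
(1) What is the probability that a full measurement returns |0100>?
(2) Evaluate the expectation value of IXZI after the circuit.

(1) The probability of measuring |0100> is 1/4.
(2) The expectation value of IXZI is 1.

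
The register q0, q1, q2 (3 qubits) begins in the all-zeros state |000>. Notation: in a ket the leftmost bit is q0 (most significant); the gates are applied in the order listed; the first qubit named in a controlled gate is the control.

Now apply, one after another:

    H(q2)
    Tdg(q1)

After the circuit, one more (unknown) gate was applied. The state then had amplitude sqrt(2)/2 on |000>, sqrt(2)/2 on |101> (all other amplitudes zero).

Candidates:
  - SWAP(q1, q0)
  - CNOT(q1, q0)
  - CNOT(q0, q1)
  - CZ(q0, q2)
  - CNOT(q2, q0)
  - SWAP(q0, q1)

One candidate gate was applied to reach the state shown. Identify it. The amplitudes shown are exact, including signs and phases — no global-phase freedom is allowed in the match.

The applied gate was CNOT(q2, q0).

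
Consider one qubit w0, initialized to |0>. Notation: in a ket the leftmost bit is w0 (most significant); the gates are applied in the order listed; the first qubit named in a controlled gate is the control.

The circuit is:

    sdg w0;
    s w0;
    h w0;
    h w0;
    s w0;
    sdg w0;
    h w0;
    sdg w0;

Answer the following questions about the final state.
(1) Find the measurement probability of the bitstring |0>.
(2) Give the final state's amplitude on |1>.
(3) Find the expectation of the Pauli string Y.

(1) A full measurement returns |0> with probability 1/2.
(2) |1> carries amplitude -sqrt(2)*I/2 in the final state.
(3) The expectation value of Y is -1.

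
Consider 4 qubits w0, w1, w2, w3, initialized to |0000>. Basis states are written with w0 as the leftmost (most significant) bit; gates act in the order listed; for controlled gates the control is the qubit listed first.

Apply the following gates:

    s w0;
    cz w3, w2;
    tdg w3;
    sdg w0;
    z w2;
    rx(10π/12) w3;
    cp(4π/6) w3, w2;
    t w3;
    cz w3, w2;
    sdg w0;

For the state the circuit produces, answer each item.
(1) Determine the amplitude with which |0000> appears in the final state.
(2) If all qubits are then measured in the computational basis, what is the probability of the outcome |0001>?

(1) The amplitude on |0000> is -sqrt(2)/4 + sqrt(6)/4.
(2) A full measurement returns |0001> with probability sqrt(3)/4 + 1/2.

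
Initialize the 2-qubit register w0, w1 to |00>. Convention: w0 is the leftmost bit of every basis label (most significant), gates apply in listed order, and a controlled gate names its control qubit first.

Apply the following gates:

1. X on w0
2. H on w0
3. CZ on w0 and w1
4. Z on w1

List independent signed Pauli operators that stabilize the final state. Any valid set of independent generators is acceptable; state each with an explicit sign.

The stabilizer group can be generated by -XI, +IZ, among other valid generating sets.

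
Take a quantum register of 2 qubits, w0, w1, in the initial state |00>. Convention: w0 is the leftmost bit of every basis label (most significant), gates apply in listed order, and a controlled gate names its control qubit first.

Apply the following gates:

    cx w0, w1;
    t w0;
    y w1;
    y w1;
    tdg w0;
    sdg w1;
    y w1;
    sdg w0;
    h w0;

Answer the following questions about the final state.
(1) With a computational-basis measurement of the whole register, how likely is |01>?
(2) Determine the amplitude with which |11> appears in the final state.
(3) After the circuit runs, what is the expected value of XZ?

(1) The probability of measuring |01> is 1/2. Key observation: the block from step 2 through step 5 cancels to the identity and can be dropped.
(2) The final state's coefficient on |11> equals sqrt(2)*I/2.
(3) The observable XZ averages to -1.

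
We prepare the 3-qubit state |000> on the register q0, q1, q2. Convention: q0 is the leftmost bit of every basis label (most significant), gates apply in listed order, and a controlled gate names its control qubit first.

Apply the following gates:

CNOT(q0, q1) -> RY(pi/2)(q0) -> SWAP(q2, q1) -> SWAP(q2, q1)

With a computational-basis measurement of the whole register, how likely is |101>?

A full measurement returns |101> with probability 0. Key observation: the block from step 3 through step 4 cancels to the identity and can be dropped.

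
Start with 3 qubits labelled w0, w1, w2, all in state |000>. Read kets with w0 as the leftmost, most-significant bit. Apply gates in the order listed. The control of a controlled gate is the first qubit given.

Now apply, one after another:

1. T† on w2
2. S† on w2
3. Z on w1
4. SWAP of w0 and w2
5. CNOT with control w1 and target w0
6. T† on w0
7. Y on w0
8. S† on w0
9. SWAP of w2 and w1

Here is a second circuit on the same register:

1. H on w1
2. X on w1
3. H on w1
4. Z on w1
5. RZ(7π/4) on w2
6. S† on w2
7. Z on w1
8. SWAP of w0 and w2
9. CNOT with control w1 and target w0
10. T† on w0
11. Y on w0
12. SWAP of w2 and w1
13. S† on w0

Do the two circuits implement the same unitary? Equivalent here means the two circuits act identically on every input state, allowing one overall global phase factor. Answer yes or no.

Yes — the two circuits implement the same unitary up to a global phase.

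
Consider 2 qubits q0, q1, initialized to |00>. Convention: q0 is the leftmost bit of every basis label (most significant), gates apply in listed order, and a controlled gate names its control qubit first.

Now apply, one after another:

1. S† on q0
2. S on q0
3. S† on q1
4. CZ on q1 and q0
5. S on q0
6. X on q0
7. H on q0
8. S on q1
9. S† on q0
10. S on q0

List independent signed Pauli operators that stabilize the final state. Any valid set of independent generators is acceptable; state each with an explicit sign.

The stabilizer group can be generated by -XI, +IZ, among other valid generating sets.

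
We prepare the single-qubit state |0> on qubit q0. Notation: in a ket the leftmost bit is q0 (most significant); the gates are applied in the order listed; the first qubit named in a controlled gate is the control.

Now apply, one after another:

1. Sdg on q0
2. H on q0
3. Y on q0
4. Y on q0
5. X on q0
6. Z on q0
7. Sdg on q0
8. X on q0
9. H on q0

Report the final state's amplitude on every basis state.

The resulting statevector has amplitude 1/2 + I/2 on |0>, -1/2 + I/2 on |1>.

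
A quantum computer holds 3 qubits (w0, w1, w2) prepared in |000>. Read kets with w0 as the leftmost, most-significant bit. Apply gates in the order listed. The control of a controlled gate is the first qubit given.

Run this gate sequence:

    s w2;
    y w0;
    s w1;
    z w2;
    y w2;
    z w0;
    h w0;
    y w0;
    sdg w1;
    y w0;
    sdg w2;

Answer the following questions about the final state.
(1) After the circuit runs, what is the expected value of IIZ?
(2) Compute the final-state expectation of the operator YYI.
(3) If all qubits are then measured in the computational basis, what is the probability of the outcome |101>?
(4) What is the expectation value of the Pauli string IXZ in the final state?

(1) The observable IIZ averages to -1.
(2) The expectation value of YYI is 0.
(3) A full measurement returns |101> with probability 1/2.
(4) The expectation value of IXZ is 0.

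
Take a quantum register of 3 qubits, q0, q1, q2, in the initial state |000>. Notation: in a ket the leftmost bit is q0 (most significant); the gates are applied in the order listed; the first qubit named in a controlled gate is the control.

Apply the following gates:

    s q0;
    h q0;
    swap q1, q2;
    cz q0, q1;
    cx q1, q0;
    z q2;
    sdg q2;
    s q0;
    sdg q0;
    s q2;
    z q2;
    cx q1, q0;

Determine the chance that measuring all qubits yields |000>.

A full measurement returns |000> with probability 1/2. Key observation: the block from step 5 through step 12 cancels to the identity and can be dropped.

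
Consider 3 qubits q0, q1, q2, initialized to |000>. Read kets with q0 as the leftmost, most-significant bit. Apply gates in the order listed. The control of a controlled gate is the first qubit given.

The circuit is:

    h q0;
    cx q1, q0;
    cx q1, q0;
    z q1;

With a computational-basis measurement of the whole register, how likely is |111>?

The probability of measuring |111> is 0. Key observation: the block from step 2 through step 3 cancels to the identity and can be dropped.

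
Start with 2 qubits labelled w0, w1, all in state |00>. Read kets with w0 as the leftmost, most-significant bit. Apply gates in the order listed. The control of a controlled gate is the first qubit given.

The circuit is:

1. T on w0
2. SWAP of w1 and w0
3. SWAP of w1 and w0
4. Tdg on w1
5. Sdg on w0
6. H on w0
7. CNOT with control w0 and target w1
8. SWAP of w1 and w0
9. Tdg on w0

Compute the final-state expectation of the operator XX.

In the final state, XX has expectation sqrt(2)/2.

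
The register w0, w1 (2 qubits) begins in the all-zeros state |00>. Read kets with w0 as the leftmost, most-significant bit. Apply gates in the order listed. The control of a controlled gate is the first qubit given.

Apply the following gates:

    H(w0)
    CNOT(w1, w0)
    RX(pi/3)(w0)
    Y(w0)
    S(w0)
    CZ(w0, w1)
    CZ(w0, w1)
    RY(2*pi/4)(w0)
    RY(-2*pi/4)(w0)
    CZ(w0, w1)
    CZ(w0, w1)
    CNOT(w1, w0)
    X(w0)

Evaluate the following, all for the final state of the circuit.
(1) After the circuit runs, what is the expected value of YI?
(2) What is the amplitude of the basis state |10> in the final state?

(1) In the final state, YI has expectation 1. Key observation: steps 6-11 multiply out to the identity, so the circuit reduces to the remaining gates.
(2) The amplitude on |10> is -sqrt(2)/4 - sqrt(6)*I/4.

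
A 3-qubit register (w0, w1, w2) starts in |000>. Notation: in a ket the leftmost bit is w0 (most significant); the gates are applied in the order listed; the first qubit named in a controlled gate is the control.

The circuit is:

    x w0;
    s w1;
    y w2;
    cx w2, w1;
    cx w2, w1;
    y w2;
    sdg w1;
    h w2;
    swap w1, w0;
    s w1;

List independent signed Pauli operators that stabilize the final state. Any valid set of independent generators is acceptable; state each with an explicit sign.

One valid set of independent stabilizer generators is +IIX, +ZII, -IZI (any independent generating set of the same group is equally correct). Key observation: gates 2-7 undo each other exactly, leaving only the rest of the circuit to track.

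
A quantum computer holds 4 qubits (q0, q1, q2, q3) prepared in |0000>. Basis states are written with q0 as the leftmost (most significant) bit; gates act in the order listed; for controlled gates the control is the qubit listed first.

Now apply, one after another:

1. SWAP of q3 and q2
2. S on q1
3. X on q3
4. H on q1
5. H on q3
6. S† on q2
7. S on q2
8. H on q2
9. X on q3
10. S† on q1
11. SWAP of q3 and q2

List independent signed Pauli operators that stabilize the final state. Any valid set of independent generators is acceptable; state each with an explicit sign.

The stabilizer group can be generated by -IYII, -IIXI, +IIIX, +ZIII, among other valid generating sets.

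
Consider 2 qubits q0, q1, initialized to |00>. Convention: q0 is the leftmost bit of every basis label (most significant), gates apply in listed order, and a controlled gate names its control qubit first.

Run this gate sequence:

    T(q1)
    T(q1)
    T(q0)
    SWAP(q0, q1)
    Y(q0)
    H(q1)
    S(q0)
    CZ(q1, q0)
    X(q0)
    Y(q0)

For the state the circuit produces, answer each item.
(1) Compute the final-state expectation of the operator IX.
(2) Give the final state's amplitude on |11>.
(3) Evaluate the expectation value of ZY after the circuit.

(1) The expectation value of IX is -1.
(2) The amplitude on |11> is sqrt(2)*I/2.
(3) In the final state, ZY has expectation 0.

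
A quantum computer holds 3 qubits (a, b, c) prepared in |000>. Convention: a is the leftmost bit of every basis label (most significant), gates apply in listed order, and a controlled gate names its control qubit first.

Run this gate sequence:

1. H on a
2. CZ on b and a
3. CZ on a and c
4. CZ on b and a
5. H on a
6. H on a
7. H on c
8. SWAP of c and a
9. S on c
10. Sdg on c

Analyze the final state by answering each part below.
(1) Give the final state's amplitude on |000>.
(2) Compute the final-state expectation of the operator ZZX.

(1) |000> carries amplitude 1/2 in the final state. Key observation: steps 5-6 multiply out to the identity, so the circuit reduces to the remaining gates.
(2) The observable ZZX averages to 0.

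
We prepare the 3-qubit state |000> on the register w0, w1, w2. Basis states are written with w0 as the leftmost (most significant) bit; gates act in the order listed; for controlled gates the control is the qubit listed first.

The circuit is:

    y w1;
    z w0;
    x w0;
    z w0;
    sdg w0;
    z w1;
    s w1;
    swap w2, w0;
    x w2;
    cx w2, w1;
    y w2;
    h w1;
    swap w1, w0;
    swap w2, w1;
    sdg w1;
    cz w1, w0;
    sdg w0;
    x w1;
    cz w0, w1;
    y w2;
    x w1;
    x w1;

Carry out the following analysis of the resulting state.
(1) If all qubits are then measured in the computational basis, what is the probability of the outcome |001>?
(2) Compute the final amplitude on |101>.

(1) Outcome |001> occurs with probability 1/2.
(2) The final state's coefficient on |101> equals sqrt(2)*I/2.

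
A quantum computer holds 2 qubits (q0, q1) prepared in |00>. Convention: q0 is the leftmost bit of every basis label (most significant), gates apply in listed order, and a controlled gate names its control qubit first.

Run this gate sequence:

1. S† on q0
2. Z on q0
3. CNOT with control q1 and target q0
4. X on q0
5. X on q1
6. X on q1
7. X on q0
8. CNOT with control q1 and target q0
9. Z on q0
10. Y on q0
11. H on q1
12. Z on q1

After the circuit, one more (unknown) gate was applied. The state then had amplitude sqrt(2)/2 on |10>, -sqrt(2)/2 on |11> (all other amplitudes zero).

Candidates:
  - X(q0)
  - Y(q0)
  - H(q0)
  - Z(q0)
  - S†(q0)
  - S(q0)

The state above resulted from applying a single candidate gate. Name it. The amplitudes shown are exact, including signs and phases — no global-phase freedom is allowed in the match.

The unique candidate consistent with the amplitudes is S†(q0). Key observation: gates 2-9 undo each other exactly, leaving only the rest of the circuit to track.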